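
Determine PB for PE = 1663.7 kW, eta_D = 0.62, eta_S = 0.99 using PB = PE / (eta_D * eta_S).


Formula: PB = PE / (eta_D * eta_S)
Step 1 — combined efficiency = eta_D * eta_S = 0.62 * 0.99 = 0.6138
Step 2 — PB = 1663.7 / 0.6138 ≈ 2710.5 kW (5 s.f.)

2710.5 kW


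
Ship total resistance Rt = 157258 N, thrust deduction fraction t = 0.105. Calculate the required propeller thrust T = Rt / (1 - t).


Formula: T = Rt / (1 - t)
Step 1 — (1 - t) = 1 - 0.105 = 0.895
Step 2 — T = 157258 / 0.895 ≈ 175710 N (5 s.f.)

175710 N


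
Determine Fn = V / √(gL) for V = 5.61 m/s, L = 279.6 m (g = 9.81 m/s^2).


Formula: Fn = V / sqrt(g * L)
Step 1 — g * L = 9.81 * 279.6 = 2742.876
Step 2 — sqrt(g * L) = sqrt(2742.876) = 52.372474
Step 3 — Fn = 5.61 / 52.372474 ≈ 0.10712 (5 s.f.)

0.10712


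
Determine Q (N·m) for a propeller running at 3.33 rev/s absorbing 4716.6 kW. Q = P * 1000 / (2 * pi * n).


Formula: Q = P_W / (2 * pi * n)
Step 1 — P_W = 4716.6 kW * 1000 = 4716600.0 W
Step 2 — 2 * pi * n = 2 * pi * 3.33 = 20.923007
Step 3 — Q = 4716600.0 / 20.923007 ≈ 225430 N·m (5 s.f.)

225430 N·m


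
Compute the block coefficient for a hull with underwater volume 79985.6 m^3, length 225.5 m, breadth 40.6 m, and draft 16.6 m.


Formula: Cb = V / (L * B * T)
Step 1 — L * B * T = 225.5 * 40.6 * 16.6 = 151977.98 m^3
Step 2 — Cb = 79985.6 / 151977.98 ≈ 0.52630 (5 s.f.)

0.52630


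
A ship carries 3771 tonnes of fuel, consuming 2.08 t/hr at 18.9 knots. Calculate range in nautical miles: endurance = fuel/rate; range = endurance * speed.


Formula: endurance = fuel / rate; range = endurance * speed
Step 1 — endurance = 3771 / 2.08 = 1812.9808 hours
Step 2 — range = 1812.9808 * 18.9 ≈ 34265 nautical miles (5 s.f.)

34265 NM


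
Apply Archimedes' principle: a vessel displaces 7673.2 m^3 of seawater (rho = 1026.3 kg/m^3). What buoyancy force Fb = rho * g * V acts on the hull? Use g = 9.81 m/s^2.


Formula: Fb = rho * g * V
Substituting: Fb = 1026.3 * 9.81 * 7673.2
Intermediate: 1026.3 * 9.81 = 10068.003
Result: Fb = 10068.003 * 7673.2 ≈ 77254000 N (5 s.f.)

77254000 N


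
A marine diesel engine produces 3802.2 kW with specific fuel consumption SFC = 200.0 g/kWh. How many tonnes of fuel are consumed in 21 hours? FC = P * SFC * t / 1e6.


Formula: FC (tonnes) = P * SFC * t / 1,000,000
Step 1 — P * SFC * t = 3802.2 * 200.0 * 21 = 15969240.0 g
Step 2 — FC (tonnes) = 15969240.0 / 1,000,000 ≈ 15.969 tonnes (5 s.f.)

15.969 tonnes


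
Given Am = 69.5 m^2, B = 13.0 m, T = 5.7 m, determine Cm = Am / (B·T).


Formula: Cm = Am / (B * T)
Step 1 — B * T = 13.0 * 5.7 = 74.1 m^2
Step 2 — Cm = 69.5 / 74.1 ≈ 0.93792 (5 s.f.)

0.93792


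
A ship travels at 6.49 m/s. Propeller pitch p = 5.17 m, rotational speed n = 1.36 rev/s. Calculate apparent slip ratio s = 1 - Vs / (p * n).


Formula: s = 1 - Vs / (p * n)
Step 1 — p * n = 5.17 * 1.36 = 7.0312
Step 2 — Vs / (p*n) = 6.49 / 7.0312 = 0.923029 (6 d.p.)
Step 3 — s = 1 - 0.923029 = 0.076971

0.076971


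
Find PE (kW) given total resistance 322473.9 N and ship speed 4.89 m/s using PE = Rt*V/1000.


Formula: PE = Rt * V / 1000 (kW)
Step 1 — PE (W) = 322473.9 * 4.89 = 1576897.371 W
Step 2 — PE (kW) = 1576897.371 / 1000 ≈ 1576.9 kW (5 s.f.)

1576.9 kW


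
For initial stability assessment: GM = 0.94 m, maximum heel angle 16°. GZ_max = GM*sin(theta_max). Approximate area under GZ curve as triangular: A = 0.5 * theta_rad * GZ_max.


Formula: GZ_max = GM * sin(theta); Area = 0.5 * theta_rad * GZ_max
Step 1 — GZ_max = 0.94 * sin(16°) = 0.94 * 0.275637 = 0.259099 m
Step 2 — theta_rad = 16 * pi/180 = 0.279253 rad
Step 3 — Area = 0.5 * 0.279253 * 0.259099 ≈ 0.036177 m·rad (5 s.f.)

0.036177 m·rad


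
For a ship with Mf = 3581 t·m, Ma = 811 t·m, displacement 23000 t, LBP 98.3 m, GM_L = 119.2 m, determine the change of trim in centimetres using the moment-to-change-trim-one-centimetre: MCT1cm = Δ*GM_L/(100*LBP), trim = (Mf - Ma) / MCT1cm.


Formula: net trimming moment = Mf - Ma; MCT1cm = Δ*GM_L/(100*LBP); trim = net moment / MCT1cm
Step 1 — net trimming moment = 3581 - 811 = 2770 t·m
Step 2 — MCT1cm = 23000 * 119.2 / (100 * 98.3) = 278.9013 t·m/cm
Step 3 — trim = 2770 / 278.9013 ≈ 9.9318 cm (5 s.f.)

9.9318 cm


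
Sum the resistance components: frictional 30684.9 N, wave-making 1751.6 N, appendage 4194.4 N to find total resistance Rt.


Formula: Rt = Rf + Rw + Ra
Substituting: Rt = 30684.9 + 1751.6 + 4194.4
Result: Rt = 36630.9 N

36630.9 N


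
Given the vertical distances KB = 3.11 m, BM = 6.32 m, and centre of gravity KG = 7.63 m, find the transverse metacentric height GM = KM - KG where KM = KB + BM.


Formula: GM = KB + BM - KG
Step 1 — KM = KB + BM = 3.11 + 6.32 = 9.43 m
Step 2 — GM = KM - KG = 9.43 - 7.63 = 1.8 m

1.8 m


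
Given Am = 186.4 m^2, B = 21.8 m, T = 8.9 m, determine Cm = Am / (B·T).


Formula: Cm = Am / (B * T)
Step 1 — B * T = 21.8 * 8.9 = 194.02 m^2
Step 2 — Cm = 186.4 / 194.02 ≈ 0.96073 (5 s.f.)

0.96073


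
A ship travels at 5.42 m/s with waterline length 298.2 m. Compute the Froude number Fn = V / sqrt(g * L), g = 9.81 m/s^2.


Formula: Fn = V / sqrt(g * L)
Step 1 — g * L = 9.81 * 298.2 = 2925.342
Step 2 — sqrt(g * L) = sqrt(2925.342) = 54.086431
Step 3 — Fn = 5.42 / 54.086431 ≈ 0.10021 (5 s.f.)

0.10021


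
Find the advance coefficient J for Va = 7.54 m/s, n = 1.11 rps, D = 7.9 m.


Formula: J = Va / (n * D)
Step 1 — n * D = 1.11 * 7.9 = 8.769
Step 2 — J = 7.54 / 8.769 ≈ 0.85985 (5 s.f.)

0.85985


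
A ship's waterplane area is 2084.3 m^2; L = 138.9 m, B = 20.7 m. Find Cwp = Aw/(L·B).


Formula: Cwp = Aw / (L * B)
Step 1 — L * B = 138.9 * 20.7 = 2875.23 m^2
Step 2 — Cwp = 2084.3 / 2875.23 ≈ 0.72492 (5 s.f.)

0.72492


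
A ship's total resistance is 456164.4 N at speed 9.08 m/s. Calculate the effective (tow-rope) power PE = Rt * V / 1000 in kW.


Formula: PE = Rt * V / 1000 (kW)
Step 1 — PE (W) = 456164.4 * 9.08 = 4141972.752 W
Step 2 — PE (kW) = 4141972.752 / 1000 ≈ 4142.0 kW (5 s.f.)

4142.0 kW


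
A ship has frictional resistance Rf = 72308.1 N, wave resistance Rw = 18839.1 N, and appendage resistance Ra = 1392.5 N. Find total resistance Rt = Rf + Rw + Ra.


Formula: Rt = Rf + Rw + Ra
Substituting: Rt = 72308.1 + 18839.1 + 1392.5
Result: Rt = 92539.7 N

92539.7 N


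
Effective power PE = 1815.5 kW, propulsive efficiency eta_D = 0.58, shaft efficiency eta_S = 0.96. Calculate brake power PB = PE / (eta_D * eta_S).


Formula: PB = PE / (eta_D * eta_S)
Step 1 — combined efficiency = eta_D * eta_S = 0.58 * 0.96 = 0.5568
Step 2 — PB = 1815.5 / 0.5568 ≈ 3260.6 kW (5 s.f.)

3260.6 kW


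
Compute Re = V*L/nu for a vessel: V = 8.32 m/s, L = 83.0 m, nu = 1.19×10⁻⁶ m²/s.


Formula: Re = V * L / nu
Step 1 — V * L = 8.32 * 83.0 = 690.56 m^2/s
Step 2 — Re = 690.56 / 1.19e-6 = 5.80e+08

5.80e+08


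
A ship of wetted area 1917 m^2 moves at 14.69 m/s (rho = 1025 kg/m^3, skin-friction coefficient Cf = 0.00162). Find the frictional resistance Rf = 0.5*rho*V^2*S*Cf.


Formula: Rf = 0.5 * rho * V^2 * S * Cf
Step 1 — V^2 = 14.69^2 = 215.7961
Step 2 — 0.5 * rho * V^2 = 0.5 * 1025 * 215.7961 = 110595.50125
Step 3 — Rf = 110595.50125 * 1917 * 0.00162 ≈ 343460 N (5 s.f.)

343460 N


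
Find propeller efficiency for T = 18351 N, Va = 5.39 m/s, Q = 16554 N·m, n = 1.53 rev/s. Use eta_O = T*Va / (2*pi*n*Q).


Formula: eta = T * Va / (2 * pi * n * Q)
Step 1 — numerator = T * Va = 18351 * 5.39 = 98911.89
Step 2 — 2 * pi * n = 2 * pi * 1.53 = 9.613274
Step 3 — denominator = 9.613274 * 16554 = 159138.14
Step 4 — eta = 98911.89 / 159138.14 ≈ 0.62155 (5 s.f.)

0.62155


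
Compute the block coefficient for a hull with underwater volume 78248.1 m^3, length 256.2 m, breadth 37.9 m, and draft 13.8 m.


Formula: Cb = V / (L * B * T)
Step 1 — L * B * T = 256.2 * 37.9 * 13.8 = 133997.724 m^3
Step 2 — Cb = 78248.1 / 133997.724 ≈ 0.58395 (5 s.f.)

0.58395


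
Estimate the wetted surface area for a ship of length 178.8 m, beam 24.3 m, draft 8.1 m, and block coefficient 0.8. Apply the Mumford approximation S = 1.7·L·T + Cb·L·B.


Formula: S = 1.7*L*T + V/T with V = Cb*L*B*T, i.e. S = L * (1.7*T + Cb*B)
Step 1 — 1.7*T = 1.7 * 8.1 = 13.77 m
Step 2 — Cb*B = 0.8 * 24.3 = 19.44 m
Step 3 — 1.7*T + Cb*B = 13.77 + 19.44 = 33.21 m
Step 4 — S = 178.8 * 33.21 ≈ 5937.9 m^2 (5 s.f.)

5937.9 m^2


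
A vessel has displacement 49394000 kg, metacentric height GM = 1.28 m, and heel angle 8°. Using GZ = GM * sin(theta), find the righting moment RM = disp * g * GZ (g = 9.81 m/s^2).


Formula: GZ = GM * sin(theta); RM = disp * g * GZ
Step 1 — GZ = 1.28 * sin(8°) = 1.28 * 0.139173 = 0.178141 m
Step 2 — RM = 49394000 * 9.81 * 0.178141 ≈ 86319000 N·m (5 s.f.)

86319000 N·m


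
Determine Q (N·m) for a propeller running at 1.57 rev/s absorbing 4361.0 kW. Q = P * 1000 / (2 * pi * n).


Formula: Q = P_W / (2 * pi * n)
Step 1 — P_W = 4361.0 kW * 1000 = 4361000.0 W
Step 2 — 2 * pi * n = 2 * pi * 1.57 = 9.864601
Step 3 — Q = 4361000.0 / 9.864601 ≈ 442090 N·m (5 s.f.)

442090 N·m


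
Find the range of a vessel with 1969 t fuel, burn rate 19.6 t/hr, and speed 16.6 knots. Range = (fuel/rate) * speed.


Formula: endurance = fuel / rate; range = endurance * speed
Step 1 — endurance = 1969 / 19.6 = 100.4592 hours
Step 2 — range = 100.4592 * 16.6 ≈ 1667.6 nautical miles (5 s.f.)

1667.6 NM


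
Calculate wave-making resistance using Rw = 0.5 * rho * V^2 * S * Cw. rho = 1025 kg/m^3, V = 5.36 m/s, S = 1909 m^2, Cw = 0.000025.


Formula: Rw = 0.5 * rho * V^2 * S * Cw
Step 1 — V^2 = 5.36^2 = 28.7296
Step 2 — 0.5 * rho * V^2 = 0.5 * 1025 * 28.7296 = 14723.92
Step 3 — Rw = 14723.92 * 1909 * 0.000025 ≈ 702.70 N (5 s.f.)

702.70 N


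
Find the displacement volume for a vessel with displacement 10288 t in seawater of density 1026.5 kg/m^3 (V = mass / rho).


Formula: V = mass / rho
Step 1 — convert tonnes to kg: 10288 t * 1000 = 10288000 kg
Step 2 — V = 10288000 / 1026.5 ≈ 10022 m^3 (5 s.f.)

10022 m^3


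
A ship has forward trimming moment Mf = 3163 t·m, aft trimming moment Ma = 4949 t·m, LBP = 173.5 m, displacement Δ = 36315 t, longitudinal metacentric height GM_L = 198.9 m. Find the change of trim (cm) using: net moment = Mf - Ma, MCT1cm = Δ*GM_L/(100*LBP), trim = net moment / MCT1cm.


Formula: net trimming moment = Mf - Ma; MCT1cm = Δ*GM_L/(100*LBP); trim = net moment / MCT1cm
Step 1 — net trimming moment = 3163 - 4949 = -1786 t·m
Step 2 — MCT1cm = 36315 * 198.9 / (100 * 173.5) = 416.3143 t·m/cm
Step 3 — trim = -1786 / 416.3143 ≈ -4.2900 cm (5 s.f.)

-4.2900 cm


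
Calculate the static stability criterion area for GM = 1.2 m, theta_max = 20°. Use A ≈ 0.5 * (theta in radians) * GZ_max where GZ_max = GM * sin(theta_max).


Formula: GZ_max = GM * sin(theta); Area = 0.5 * theta_rad * GZ_max
Step 1 — GZ_max = 1.2 * sin(20°) = 1.2 * 0.34202 = 0.410424 m
Step 2 — theta_rad = 20 * pi/180 = 0.349066 rad
Step 3 — Area = 0.5 * 0.349066 * 0.410424 ≈ 0.071633 m·rad (5 s.f.)

0.071633 m·rad


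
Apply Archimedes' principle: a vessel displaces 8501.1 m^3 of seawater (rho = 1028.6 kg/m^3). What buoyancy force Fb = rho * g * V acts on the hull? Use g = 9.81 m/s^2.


Formula: Fb = rho * g * V
Substituting: Fb = 1028.6 * 9.81 * 8501.1
Intermediate: 1028.6 * 9.81 = 10090.566
Result: Fb = 10090.566 * 8501.1 ≈ 85781000 N (5 s.f.)

85781000 N


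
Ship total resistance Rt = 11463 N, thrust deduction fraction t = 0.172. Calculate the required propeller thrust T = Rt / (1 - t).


Formula: T = Rt / (1 - t)
Step 1 — (1 - t) = 1 - 0.172 = 0.828
Step 2 — T = 11463 / 0.828 ≈ 13844 N (5 s.f.)

13844 N


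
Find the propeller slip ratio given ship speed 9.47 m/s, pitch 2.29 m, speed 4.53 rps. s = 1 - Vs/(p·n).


Formula: s = 1 - Vs / (p * n)
Step 1 — p * n = 2.29 * 4.53 = 10.3737
Step 2 — Vs / (p*n) = 9.47 / 10.3737 = 0.912885 (6 d.p.)
Step 3 — s = 1 - 0.912885 = 0.087115

0.087115


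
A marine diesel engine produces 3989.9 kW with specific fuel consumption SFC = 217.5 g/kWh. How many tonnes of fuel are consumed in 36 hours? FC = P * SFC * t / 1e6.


Formula: FC (tonnes) = P * SFC * t / 1,000,000
Step 1 — P * SFC * t = 3989.9 * 217.5 * 36 = 31240917.0 g
Step 2 — FC (tonnes) = 31240917.0 / 1,000,000 ≈ 31.241 tonnes (5 s.f.)

31.241 tonnes


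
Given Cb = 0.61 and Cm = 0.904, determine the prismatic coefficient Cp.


Formula: Cp = Cb / Cm
Substituting: Cp = 0.61 / 0.904
Result: Cp ≈ 0.67478 (5 s.f.)

0.67478


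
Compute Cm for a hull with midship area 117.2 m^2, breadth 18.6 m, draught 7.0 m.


Formula: Cm = Am / (B * T)
Step 1 — B * T = 18.6 * 7.0 = 130.2 m^2
Step 2 — Cm = 117.2 / 130.2 ≈ 0.90015 (5 s.f.)

0.90015


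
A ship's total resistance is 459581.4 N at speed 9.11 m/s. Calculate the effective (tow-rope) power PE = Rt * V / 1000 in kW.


Formula: PE = Rt * V / 1000 (kW)
Step 1 — PE (W) = 459581.4 * 9.11 = 4186786.554 W
Step 2 — PE (kW) = 4186786.554 / 1000 ≈ 4186.8 kW (5 s.f.)

4186.8 kW


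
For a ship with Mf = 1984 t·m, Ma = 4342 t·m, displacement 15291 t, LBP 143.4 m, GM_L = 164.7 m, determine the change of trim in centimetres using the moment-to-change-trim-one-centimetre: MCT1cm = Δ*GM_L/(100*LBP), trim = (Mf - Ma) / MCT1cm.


Formula: net trimming moment = Mf - Ma; MCT1cm = Δ*GM_L/(100*LBP); trim = net moment / MCT1cm
Step 1 — net trimming moment = 1984 - 4342 = -2358 t·m
Step 2 — MCT1cm = 15291 * 164.7 / (100 * 143.4) = 175.6226 t·m/cm
Step 3 — trim = -2358 / 175.6226 ≈ -13.427 cm (5 s.f.)

-13.427 cm


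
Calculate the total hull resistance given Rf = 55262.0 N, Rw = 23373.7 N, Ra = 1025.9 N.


Formula: Rt = Rf + Rw + Ra
Substituting: Rt = 55262.0 + 23373.7 + 1025.9
Result: Rt = 79661.6 N

79661.6 N


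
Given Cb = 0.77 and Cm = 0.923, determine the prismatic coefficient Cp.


Formula: Cp = Cb / Cm
Substituting: Cp = 0.77 / 0.923
Result: Cp ≈ 0.83424 (5 s.f.)

0.83424


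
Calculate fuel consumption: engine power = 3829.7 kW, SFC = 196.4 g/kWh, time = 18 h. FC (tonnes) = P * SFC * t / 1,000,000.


Formula: FC (tonnes) = P * SFC * t / 1,000,000
Step 1 — P * SFC * t = 3829.7 * 196.4 * 18 = 13538755.44 g
Step 2 — FC (tonnes) = 13538755.44 / 1,000,000 ≈ 13.539 tonnes (5 s.f.)

13.539 tonnes


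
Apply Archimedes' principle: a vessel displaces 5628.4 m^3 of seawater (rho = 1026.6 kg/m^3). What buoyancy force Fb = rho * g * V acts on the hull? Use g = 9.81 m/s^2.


Formula: Fb = rho * g * V
Substituting: Fb = 1026.6 * 9.81 * 5628.4
Intermediate: 1026.6 * 9.81 = 10070.946
Result: Fb = 10070.946 * 5628.4 ≈ 56683000 N (5 s.f.)

56683000 N


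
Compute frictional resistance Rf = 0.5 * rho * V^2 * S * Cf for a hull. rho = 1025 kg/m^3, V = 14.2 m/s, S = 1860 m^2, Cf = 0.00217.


Formula: Rf = 0.5 * rho * V^2 * S * Cf
Step 1 — V^2 = 14.2^2 = 201.64
Step 2 — 0.5 * rho * V^2 = 0.5 * 1025 * 201.64 = 103340.5
Step 3 — Rf = 103340.5 * 1860 * 0.00217 ≈ 417100 N (5 s.f.)

417100 N


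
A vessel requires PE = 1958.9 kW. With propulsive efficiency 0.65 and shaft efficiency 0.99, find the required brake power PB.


Formula: PB = PE / (eta_D * eta_S)
Step 1 — combined efficiency = eta_D * eta_S = 0.65 * 0.99 = 0.6435
Step 2 — PB = 1958.9 / 0.6435 ≈ 3044.1 kW (5 s.f.)

3044.1 kW


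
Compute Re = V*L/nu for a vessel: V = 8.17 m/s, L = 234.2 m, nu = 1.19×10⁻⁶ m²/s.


Formula: Re = V * L / nu
Step 1 — V * L = 8.17 * 234.2 = 1913.414 m^2/s
Step 2 — Re = 1913.414 / 1.19e-6 = 1.61e+09

1.61e+09


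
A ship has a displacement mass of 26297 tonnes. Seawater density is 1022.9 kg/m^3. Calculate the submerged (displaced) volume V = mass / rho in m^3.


Formula: V = mass / rho
Step 1 — convert tonnes to kg: 26297 t * 1000 = 26297000 kg
Step 2 — V = 26297000 / 1022.9 ≈ 25708 m^3 (5 s.f.)

25708 m^3


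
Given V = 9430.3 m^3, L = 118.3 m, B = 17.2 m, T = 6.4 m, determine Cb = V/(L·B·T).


Formula: Cb = V / (L * B * T)
Step 1 — L * B * T = 118.3 * 17.2 * 6.4 = 13022.464 m^3
Step 2 — Cb = 9430.3 / 13022.464 ≈ 0.72416 (5 s.f.)

0.72416


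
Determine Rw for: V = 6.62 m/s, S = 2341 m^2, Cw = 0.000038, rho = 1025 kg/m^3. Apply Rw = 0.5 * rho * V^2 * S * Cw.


Formula: Rw = 0.5 * rho * V^2 * S * Cw
Step 1 — V^2 = 6.62^2 = 43.8244
Step 2 — 0.5 * rho * V^2 = 0.5 * 1025 * 43.8244 = 22460.005
Step 3 — Rw = 22460.005 * 2341 * 0.000038 ≈ 1998.0 N (5 s.f.)

1998.0 N


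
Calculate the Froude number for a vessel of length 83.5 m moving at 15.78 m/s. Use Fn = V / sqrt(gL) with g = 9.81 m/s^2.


Formula: Fn = V / sqrt(g * L)
Step 1 — g * L = 9.81 * 83.5 = 819.135
Step 2 — sqrt(g * L) = sqrt(819.135) = 28.620535
Step 3 — Fn = 15.78 / 28.620535 ≈ 0.55135 (5 s.f.)

0.55135


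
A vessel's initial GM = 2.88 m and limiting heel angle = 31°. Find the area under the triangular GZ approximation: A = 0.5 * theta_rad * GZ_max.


Formula: GZ_max = GM * sin(theta); Area = 0.5 * theta_rad * GZ_max
Step 1 — GZ_max = 2.88 * sin(31°) = 2.88 * 0.515038 = 1.483309 m
Step 2 — theta_rad = 31 * pi/180 = 0.541052 rad
Step 3 — Area = 0.5 * 0.541052 * 1.483309 ≈ 0.40127 m·rad (5 s.f.)

0.40127 m·rad


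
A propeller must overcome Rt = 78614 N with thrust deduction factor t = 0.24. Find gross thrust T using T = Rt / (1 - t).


Formula: T = Rt / (1 - t)
Step 1 — (1 - t) = 1 - 0.24 = 0.76
Step 2 — T = 78614 / 0.76 ≈ 103440 N (5 s.f.)

103440 N


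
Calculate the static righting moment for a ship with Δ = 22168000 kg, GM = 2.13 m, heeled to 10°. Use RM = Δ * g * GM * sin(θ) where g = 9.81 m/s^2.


Formula: GZ = GM * sin(theta); RM = disp * g * GZ
Step 1 — GZ = 2.13 * sin(10°) = 2.13 * 0.173648 = 0.36987 m
Step 2 — RM = 22168000 * 9.81 * 0.36987 ≈ 80435000 N·m (5 s.f.)

80435000 N·m


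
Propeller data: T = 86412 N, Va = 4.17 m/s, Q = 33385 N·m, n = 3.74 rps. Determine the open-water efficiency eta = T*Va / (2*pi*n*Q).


Formula: eta = T * Va / (2 * pi * n * Q)
Step 1 — numerator = T * Va = 86412 * 4.17 = 360338.04
Step 2 — 2 * pi * n = 2 * pi * 3.74 = 23.499113
Step 3 — denominator = 23.499113 * 33385 = 784517.89
Step 4 — eta = 360338.04 / 784517.89 ≈ 0.45931 (5 s.f.)

0.45931


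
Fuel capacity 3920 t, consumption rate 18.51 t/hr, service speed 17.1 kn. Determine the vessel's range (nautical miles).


Formula: endurance = fuel / rate; range = endurance * speed
Step 1 — endurance = 3920 / 18.51 = 211.7774 hours
Step 2 — range = 211.7774 * 17.1 ≈ 3621.4 nautical miles (5 s.f.)

3621.4 NM


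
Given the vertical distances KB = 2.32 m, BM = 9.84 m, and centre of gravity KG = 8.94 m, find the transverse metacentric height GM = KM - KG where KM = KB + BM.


Formula: GM = KB + BM - KG
Step 1 — KM = KB + BM = 2.32 + 9.84 = 12.16 m
Step 2 — GM = KM - KG = 12.16 - 8.94 = 3.22 m

3.22 m


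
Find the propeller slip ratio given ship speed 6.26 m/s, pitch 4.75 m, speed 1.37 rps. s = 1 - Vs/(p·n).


Formula: s = 1 - Vs / (p * n)
Step 1 — p * n = 4.75 * 1.37 = 6.5075
Step 2 — Vs / (p*n) = 6.26 / 6.5075 = 0.961967 (6 d.p.)
Step 3 — s = 1 - 0.961967 = 0.038033

0.038033


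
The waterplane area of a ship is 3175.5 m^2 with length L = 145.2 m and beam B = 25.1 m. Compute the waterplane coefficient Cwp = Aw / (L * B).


Formula: Cwp = Aw / (L * B)
Step 1 — L * B = 145.2 * 25.1 = 3644.52 m^2
Step 2 — Cwp = 3175.5 / 3644.52 ≈ 0.87131 (5 s.f.)

0.87131


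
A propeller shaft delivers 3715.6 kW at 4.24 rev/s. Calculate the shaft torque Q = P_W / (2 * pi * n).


Formula: Q = P_W / (2 * pi * n)
Step 1 — P_W = 3715.6 kW * 1000 = 3715600.0 W
Step 2 — 2 * pi * n = 2 * pi * 4.24 = 26.640706
Step 3 — Q = 3715600.0 / 26.640706 ≈ 139470 N·m (5 s.f.)

139470 N·m


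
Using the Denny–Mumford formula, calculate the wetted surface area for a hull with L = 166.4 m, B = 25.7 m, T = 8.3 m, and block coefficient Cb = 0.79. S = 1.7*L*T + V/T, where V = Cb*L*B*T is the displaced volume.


Formula: S = 1.7*L*T + V/T with V = Cb*L*B*T, i.e. S = L * (1.7*T + Cb*B)
Step 1 — 1.7*T = 1.7 * 8.3 = 14.11 m
Step 2 — Cb*B = 0.79 * 25.7 = 20.303 m
Step 3 — 1.7*T + Cb*B = 14.11 + 20.303 = 34.413 m
Step 4 — S = 166.4 * 34.413 ≈ 5726.3 m^2 (5 s.f.)

5726.3 m^2


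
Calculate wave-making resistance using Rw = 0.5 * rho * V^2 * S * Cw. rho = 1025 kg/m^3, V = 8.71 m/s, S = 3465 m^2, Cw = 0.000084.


Formula: Rw = 0.5 * rho * V^2 * S * Cw
Step 1 — V^2 = 8.71^2 = 75.8641
Step 2 — 0.5 * rho * V^2 = 0.5 * 1025 * 75.8641 = 38880.35125
Step 3 — Rw = 38880.35125 * 3465 * 0.000084 ≈ 11317 N (5 s.f.)

11317 N


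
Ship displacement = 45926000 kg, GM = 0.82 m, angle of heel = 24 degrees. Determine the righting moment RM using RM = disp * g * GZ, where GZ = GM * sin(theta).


Formula: GZ = GM * sin(theta); RM = disp * g * GZ
Step 1 — GZ = 0.82 * sin(24°) = 0.82 * 0.406737 = 0.333524 m
Step 2 — RM = 45926000 * 9.81 * 0.333524 ≈ 150260000 N·m (5 s.f.)

150260000 N·m


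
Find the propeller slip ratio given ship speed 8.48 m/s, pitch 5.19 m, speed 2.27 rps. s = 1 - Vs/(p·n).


Formula: s = 1 - Vs / (p * n)
Step 1 — p * n = 5.19 * 2.27 = 11.7813
Step 2 — Vs / (p*n) = 8.48 / 11.7813 = 0.719785 (6 d.p.)
Step 3 — s = 1 - 0.719785 = 0.280215

0.280215


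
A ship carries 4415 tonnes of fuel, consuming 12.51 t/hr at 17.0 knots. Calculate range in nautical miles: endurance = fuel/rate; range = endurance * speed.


Formula: endurance = fuel / rate; range = endurance * speed
Step 1 — endurance = 4415 / 12.51 = 352.9177 hours
Step 2 — range = 352.9177 * 17.0 ≈ 5999.6 nautical miles (5 s.f.)

5999.6 NM


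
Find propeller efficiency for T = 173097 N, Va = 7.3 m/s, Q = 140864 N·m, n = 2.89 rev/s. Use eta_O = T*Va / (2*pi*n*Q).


Formula: eta = T * Va / (2 * pi * n * Q)
Step 1 — numerator = T * Va = 173097 * 7.3 = 1263608.1
Step 2 — 2 * pi * n = 2 * pi * 2.89 = 18.158406
Step 3 — denominator = 18.158406 * 140864 = 2557865.7
Step 4 — eta = 1263608.1 / 2557865.7 ≈ 0.49401 (5 s.f.)

0.49401


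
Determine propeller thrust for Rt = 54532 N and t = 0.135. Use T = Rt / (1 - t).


Formula: T = Rt / (1 - t)
Step 1 — (1 - t) = 1 - 0.135 = 0.865
Step 2 — T = 54532 / 0.865 ≈ 63043 N (5 s.f.)

63043 N


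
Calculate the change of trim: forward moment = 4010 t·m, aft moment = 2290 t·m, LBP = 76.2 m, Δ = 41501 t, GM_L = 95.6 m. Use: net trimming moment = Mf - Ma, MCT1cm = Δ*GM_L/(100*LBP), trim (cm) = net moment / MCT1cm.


Formula: net trimming moment = Mf - Ma; MCT1cm = Δ*GM_L/(100*LBP); trim = net moment / MCT1cm
Step 1 — net trimming moment = 4010 - 2290 = 1720 t·m
Step 2 — MCT1cm = 41501 * 95.6 / (100 * 76.2) = 520.6687 t·m/cm
Step 3 — trim = 1720 / 520.6687 ≈ 3.3034 cm (5 s.f.)

3.3034 cm


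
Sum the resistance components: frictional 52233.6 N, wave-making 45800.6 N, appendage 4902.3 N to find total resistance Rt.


Formula: Rt = Rf + Rw + Ra
Substituting: Rt = 52233.6 + 45800.6 + 4902.3
Result: Rt = 102936.5 N

102936.5 N


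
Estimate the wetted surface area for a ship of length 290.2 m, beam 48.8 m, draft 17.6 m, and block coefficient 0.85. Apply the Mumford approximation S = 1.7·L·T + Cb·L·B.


Formula: S = 1.7*L*T + V/T with V = Cb*L*B*T, i.e. S = L * (1.7*T + Cb*B)
Step 1 — 1.7*T = 1.7 * 17.6 = 29.92 m
Step 2 — Cb*B = 0.85 * 48.8 = 41.48 m
Step 3 — 1.7*T + Cb*B = 29.92 + 41.48 = 71.4 m
Step 4 — S = 290.2 * 71.4 ≈ 20720 m^2 (5 s.f.)

20720 m^2


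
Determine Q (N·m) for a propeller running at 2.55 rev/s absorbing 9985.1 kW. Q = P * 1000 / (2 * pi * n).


Formula: Q = P_W / (2 * pi * n)
Step 1 — P_W = 9985.1 kW * 1000 = 9985100.0 W
Step 2 — 2 * pi * n = 2 * pi * 2.55 = 16.022123
Step 3 — Q = 9985100.0 / 16.022123 ≈ 623210 N·m (5 s.f.)

623210 N·m


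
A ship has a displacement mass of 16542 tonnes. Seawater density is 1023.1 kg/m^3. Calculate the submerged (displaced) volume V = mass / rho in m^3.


Formula: V = mass / rho
Step 1 — convert tonnes to kg: 16542 t * 1000 = 16542000 kg
Step 2 — V = 16542000 / 1023.1 ≈ 16169 m^3 (5 s.f.)

16169 m^3


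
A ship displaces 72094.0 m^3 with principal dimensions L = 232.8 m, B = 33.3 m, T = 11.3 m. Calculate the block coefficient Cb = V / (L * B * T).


Formula: Cb = V / (L * B * T)
Step 1 — L * B * T = 232.8 * 33.3 * 11.3 = 87600.312 m^3
Step 2 — Cb = 72094.0 / 87600.312 ≈ 0.82299 (5 s.f.)

0.82299


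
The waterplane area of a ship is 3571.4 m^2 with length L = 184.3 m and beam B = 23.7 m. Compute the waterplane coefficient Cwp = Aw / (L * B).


Formula: Cwp = Aw / (L * B)
Step 1 — L * B = 184.3 * 23.7 = 4367.91 m^2
Step 2 — Cwp = 3571.4 / 4367.91 ≈ 0.81765 (5 s.f.)

0.81765


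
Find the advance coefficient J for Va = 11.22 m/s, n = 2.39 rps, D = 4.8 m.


Formula: J = Va / (n * D)
Step 1 — n * D = 2.39 * 4.8 = 11.472
Step 2 — J = 11.22 / 11.472 ≈ 0.97803 (5 s.f.)

0.97803


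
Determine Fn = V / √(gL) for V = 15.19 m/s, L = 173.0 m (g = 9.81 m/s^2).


Formula: Fn = V / sqrt(g * L)
Step 1 — g * L = 9.81 * 173.0 = 1697.13
Step 2 — sqrt(g * L) = sqrt(1697.13) = 41.196238
Step 3 — Fn = 15.19 / 41.196238 ≈ 0.36872 (5 s.f.)

0.36872


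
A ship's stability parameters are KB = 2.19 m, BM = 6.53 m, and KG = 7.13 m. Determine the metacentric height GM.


Formula: GM = KB + BM - KG
Step 1 — KM = KB + BM = 2.19 + 6.53 = 8.72 m
Step 2 — GM = KM - KG = 8.72 - 7.13 = 1.59 m

1.59 m


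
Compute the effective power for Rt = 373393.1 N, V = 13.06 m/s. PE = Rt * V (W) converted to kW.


Formula: PE = Rt * V / 1000 (kW)
Step 1 — PE (W) = 373393.1 * 13.06 = 4876513.886 W
Step 2 — PE (kW) = 4876513.886 / 1000 ≈ 4876.5 kW (5 s.f.)

4876.5 kW


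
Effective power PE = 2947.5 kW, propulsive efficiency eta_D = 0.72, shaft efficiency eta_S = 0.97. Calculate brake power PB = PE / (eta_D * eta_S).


Formula: PB = PE / (eta_D * eta_S)
Step 1 — combined efficiency = eta_D * eta_S = 0.72 * 0.97 = 0.6984
Step 2 — PB = 2947.5 / 0.6984 ≈ 4220.4 kW (5 s.f.)

4220.4 kW


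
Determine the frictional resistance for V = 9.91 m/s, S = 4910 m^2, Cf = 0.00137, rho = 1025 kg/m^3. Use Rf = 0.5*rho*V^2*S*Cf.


Formula: Rf = 0.5 * rho * V^2 * S * Cf
Step 1 — V^2 = 9.91^2 = 98.2081
Step 2 — 0.5 * rho * V^2 = 0.5 * 1025 * 98.2081 = 50331.65125
Step 3 — Rf = 50331.65125 * 4910 * 0.00137 ≈ 338570 N (5 s.f.)

338570 N


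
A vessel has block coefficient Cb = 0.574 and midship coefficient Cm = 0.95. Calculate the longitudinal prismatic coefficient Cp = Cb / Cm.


Formula: Cp = Cb / Cm
Substituting: Cp = 0.574 / 0.95
Result: Cp ≈ 0.60421 (5 s.f.)

0.60421


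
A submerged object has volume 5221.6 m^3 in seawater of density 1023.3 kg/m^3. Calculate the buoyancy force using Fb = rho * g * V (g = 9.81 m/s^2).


Formula: Fb = rho * g * V
Substituting: Fb = 1023.3 * 9.81 * 5221.6
Intermediate: 1023.3 * 9.81 = 10038.573
Result: Fb = 10038.573 * 5221.6 ≈ 52417000 N (5 s.f.)

52417000 N


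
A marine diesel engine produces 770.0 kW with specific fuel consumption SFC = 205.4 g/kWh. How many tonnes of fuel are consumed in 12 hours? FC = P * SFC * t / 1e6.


Formula: FC (tonnes) = P * SFC * t / 1,000,000
Step 1 — P * SFC * t = 770.0 * 205.4 * 12 = 1897896.0 g
Step 2 — FC (tonnes) = 1897896.0 / 1,000,000 ≈ 1.8979 tonnes (5 s.f.)

1.8979 tonnes


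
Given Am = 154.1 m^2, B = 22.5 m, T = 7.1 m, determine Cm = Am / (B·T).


Formula: Cm = Am / (B * T)
Step 1 — B * T = 22.5 * 7.1 = 159.75 m^2
Step 2 — Cm = 154.1 / 159.75 ≈ 0.96463 (5 s.f.)

0.96463


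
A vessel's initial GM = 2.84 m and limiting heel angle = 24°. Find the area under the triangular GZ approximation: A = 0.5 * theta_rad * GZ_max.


Formula: GZ_max = GM * sin(theta); Area = 0.5 * theta_rad * GZ_max
Step 1 — GZ_max = 2.84 * sin(24°) = 2.84 * 0.406737 = 1.155133 m
Step 2 — theta_rad = 24 * pi/180 = 0.418879 rad
Step 3 — Area = 0.5 * 0.418879 * 1.155133 ≈ 0.24193 m·rad (5 s.f.)

0.24193 m·rad


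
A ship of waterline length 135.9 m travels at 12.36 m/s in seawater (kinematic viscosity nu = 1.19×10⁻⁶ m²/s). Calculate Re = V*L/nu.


Formula: Re = V * L / nu
Step 1 — V * L = 12.36 * 135.9 = 1679.724 m^2/s
Step 2 — Re = 1679.724 / 1.19e-6 = 1.41e+09

1.41e+09


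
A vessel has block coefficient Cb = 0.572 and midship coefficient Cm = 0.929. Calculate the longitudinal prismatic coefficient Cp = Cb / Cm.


Formula: Cp = Cb / Cm
Substituting: Cp = 0.572 / 0.929
Result: Cp ≈ 0.61572 (5 s.f.)

0.61572


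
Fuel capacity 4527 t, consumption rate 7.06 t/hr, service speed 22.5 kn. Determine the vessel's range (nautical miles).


Formula: endurance = fuel / rate; range = endurance * speed
Step 1 — endurance = 4527 / 7.06 = 641.2181 hours
Step 2 — range = 641.2181 * 22.5 ≈ 14427 nautical miles (5 s.f.)

14427 NM


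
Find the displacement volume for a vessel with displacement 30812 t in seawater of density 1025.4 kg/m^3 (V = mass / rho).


Formula: V = mass / rho
Step 1 — convert tonnes to kg: 30812 t * 1000 = 30812000 kg
Step 2 — V = 30812000 / 1025.4 ≈ 30049 m^3 (5 s.f.)

30049 m^3


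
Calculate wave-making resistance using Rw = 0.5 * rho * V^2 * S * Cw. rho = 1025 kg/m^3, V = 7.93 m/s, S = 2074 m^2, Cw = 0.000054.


Formula: Rw = 0.5 * rho * V^2 * S * Cw
Step 1 — V^2 = 7.93^2 = 62.8849
Step 2 — 0.5 * rho * V^2 = 0.5 * 1025 * 62.8849 = 32228.51125
Step 3 — Rw = 32228.51125 * 2074 * 0.000054 ≈ 3609.5 N (5 s.f.)

3609.5 N


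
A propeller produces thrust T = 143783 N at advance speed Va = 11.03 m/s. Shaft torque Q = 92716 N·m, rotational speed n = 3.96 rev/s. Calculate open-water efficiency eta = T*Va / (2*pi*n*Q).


Formula: eta = T * Va / (2 * pi * n * Q)
Step 1 — numerator = T * Va = 143783 * 11.03 = 1585926.49
Step 2 — 2 * pi * n = 2 * pi * 3.96 = 24.881414
Step 3 — denominator = 24.881414 * 92716 = 2306905.18
Step 4 — eta = 1585926.49 / 2306905.18 ≈ 0.68747 (5 s.f.)

0.68747


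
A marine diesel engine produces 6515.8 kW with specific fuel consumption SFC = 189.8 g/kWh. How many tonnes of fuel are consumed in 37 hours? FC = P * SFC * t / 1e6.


Formula: FC (tonnes) = P * SFC * t / 1,000,000
Step 1 — P * SFC * t = 6515.8 * 189.8 * 37 = 45757857.08 g
Step 2 — FC (tonnes) = 45757857.08 / 1,000,000 ≈ 45.758 tonnes (5 s.f.)

45.758 tonnes


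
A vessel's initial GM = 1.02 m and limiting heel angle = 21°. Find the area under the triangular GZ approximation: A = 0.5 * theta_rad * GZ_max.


Formula: GZ_max = GM * sin(theta); Area = 0.5 * theta_rad * GZ_max
Step 1 — GZ_max = 1.02 * sin(21°) = 1.02 * 0.358368 = 0.365535 m
Step 2 — theta_rad = 21 * pi/180 = 0.366519 rad
Step 3 — Area = 0.5 * 0.366519 * 0.365535 ≈ 0.066988 m·rad (5 s.f.)

0.066988 m·rad


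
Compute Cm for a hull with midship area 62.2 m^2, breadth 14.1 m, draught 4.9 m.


Formula: Cm = Am / (B * T)
Step 1 — B * T = 14.1 * 4.9 = 69.09 m^2
Step 2 — Cm = 62.2 / 69.09 ≈ 0.90028 (5 s.f.)

0.90028


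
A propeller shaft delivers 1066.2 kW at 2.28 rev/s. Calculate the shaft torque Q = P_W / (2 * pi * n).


Formula: Q = P_W / (2 * pi * n)
Step 1 — P_W = 1066.2 kW * 1000 = 1066200.0 W
Step 2 — 2 * pi * n = 2 * pi * 2.28 = 14.325663
Step 3 — Q = 1066200.0 / 14.325663 ≈ 74426 N·m (5 s.f.)

74426 N·m


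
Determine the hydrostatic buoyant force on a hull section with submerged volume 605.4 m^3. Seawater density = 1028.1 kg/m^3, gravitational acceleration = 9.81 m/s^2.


Formula: Fb = rho * g * V
Substituting: Fb = 1028.1 * 9.81 * 605.4
Intermediate: 1028.1 * 9.81 = 10085.661
Result: Fb = 10085.661 * 605.4 ≈ 6105900 N (5 s.f.)

6105900 N


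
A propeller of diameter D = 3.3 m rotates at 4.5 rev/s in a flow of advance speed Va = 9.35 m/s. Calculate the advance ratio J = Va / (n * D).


Formula: J = Va / (n * D)
Step 1 — n * D = 4.5 * 3.3 = 14.85
Step 2 — J = 9.35 / 14.85 ≈ 0.62963 (5 s.f.)

0.62963


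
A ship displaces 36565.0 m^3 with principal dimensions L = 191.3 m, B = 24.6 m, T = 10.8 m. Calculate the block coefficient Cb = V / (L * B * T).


Formula: Cb = V / (L * B * T)
Step 1 — L * B * T = 191.3 * 24.6 * 10.8 = 50824.584 m^3
Step 2 — Cb = 36565.0 / 50824.584 ≈ 0.71944 (5 s.f.)

0.71944


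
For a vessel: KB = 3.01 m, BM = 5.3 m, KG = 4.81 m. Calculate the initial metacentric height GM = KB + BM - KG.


Formula: GM = KB + BM - KG
Step 1 — KM = KB + BM = 3.01 + 5.3 = 8.31 m
Step 2 — GM = KM - KG = 8.31 - 4.81 = 3.5 m

3.5 m


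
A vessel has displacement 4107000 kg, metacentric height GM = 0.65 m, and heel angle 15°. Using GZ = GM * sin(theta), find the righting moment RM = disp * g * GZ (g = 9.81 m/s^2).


Formula: GZ = GM * sin(theta); RM = disp * g * GZ
Step 1 — GZ = 0.65 * sin(15°) = 0.65 * 0.258819 = 0.168232 m
Step 2 — RM = 4107000 * 9.81 * 0.168232 ≈ 6778000 N·m (5 s.f.)

6778000 N·m


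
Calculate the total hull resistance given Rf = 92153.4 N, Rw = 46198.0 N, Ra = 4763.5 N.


Formula: Rt = Rf + Rw + Ra
Substituting: Rt = 92153.4 + 46198.0 + 4763.5
Result: Rt = 143114.9 N

143114.9 N


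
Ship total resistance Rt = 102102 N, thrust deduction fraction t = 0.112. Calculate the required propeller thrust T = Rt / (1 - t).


Formula: T = Rt / (1 - t)
Step 1 — (1 - t) = 1 - 0.112 = 0.888
Step 2 — T = 102102 / 0.888 ≈ 114980 N (5 s.f.)

114980 N


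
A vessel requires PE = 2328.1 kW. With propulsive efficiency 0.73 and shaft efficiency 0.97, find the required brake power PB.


Formula: PB = PE / (eta_D * eta_S)
Step 1 — combined efficiency = eta_D * eta_S = 0.73 * 0.97 = 0.7081
Step 2 — PB = 2328.1 / 0.7081 ≈ 3287.8 kW (5 s.f.)

3287.8 kW


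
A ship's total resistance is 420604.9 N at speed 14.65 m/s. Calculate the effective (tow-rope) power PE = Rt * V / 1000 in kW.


Formula: PE = Rt * V / 1000 (kW)
Step 1 — PE (W) = 420604.9 * 14.65 = 6161861.785 W
Step 2 — PE (kW) = 6161861.785 / 1000 ≈ 6161.9 kW (5 s.f.)

6161.9 kW


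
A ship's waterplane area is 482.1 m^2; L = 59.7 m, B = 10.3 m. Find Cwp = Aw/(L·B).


Formula: Cwp = Aw / (L * B)
Step 1 — L * B = 59.7 * 10.3 = 614.91 m^2
Step 2 — Cwp = 482.1 / 614.91 ≈ 0.78402 (5 s.f.)

0.78402


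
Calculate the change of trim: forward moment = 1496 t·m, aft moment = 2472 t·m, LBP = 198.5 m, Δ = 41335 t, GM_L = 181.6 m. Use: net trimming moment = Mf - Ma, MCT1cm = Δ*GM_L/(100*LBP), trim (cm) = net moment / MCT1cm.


Formula: net trimming moment = Mf - Ma; MCT1cm = Δ*GM_L/(100*LBP); trim = net moment / MCT1cm
Step 1 — net trimming moment = 1496 - 2472 = -976 t·m
Step 2 — MCT1cm = 41335 * 181.6 / (100 * 198.5) = 378.158 t·m/cm
Step 3 — trim = -976 / 378.158 ≈ -2.5809 cm (5 s.f.)

-2.5809 cm


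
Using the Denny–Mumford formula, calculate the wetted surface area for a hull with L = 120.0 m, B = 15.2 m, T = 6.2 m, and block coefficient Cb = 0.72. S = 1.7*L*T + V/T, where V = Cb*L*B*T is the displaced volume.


Formula: S = 1.7*L*T + V/T with V = Cb*L*B*T, i.e. S = L * (1.7*T + Cb*B)
Step 1 — 1.7*T = 1.7 * 6.2 = 10.54 m
Step 2 — Cb*B = 0.72 * 15.2 = 10.944 m
Step 3 — 1.7*T + Cb*B = 10.54 + 10.944 = 21.484 m
Step 4 — S = 120.0 * 21.484 ≈ 2578.1 m^2 (5 s.f.)

2578.1 m^2


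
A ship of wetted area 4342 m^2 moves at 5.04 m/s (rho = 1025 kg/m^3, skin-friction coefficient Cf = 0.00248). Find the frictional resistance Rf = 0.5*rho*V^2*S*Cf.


Formula: Rf = 0.5 * rho * V^2 * S * Cf
Step 1 — V^2 = 5.04^2 = 25.4016
Step 2 — 0.5 * rho * V^2 = 0.5 * 1025 * 25.4016 = 13018.32
Step 3 — Rf = 13018.32 * 4342 * 0.00248 ≈ 140180 N (5 s.f.)

140180 N


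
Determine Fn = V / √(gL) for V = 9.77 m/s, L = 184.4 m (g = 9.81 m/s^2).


Formula: Fn = V / sqrt(g * L)
Step 1 — g * L = 9.81 * 184.4 = 1808.964
Step 2 — sqrt(g * L) = sqrt(1808.964) = 42.531917
Step 3 — Fn = 9.77 / 42.531917 ≈ 0.22971 (5 s.f.)

0.22971


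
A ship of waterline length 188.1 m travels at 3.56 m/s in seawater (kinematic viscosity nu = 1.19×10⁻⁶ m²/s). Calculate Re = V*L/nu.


Formula: Re = V * L / nu
Step 1 — V * L = 3.56 * 188.1 = 669.636 m^2/s
Step 2 — Re = 669.636 / 1.19e-6 = 5.63e+08

5.63e+08


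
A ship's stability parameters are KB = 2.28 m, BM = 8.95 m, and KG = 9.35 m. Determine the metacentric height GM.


Formula: GM = KB + BM - KG
Step 1 — KM = KB + BM = 2.28 + 8.95 = 11.23 m
Step 2 — GM = KM - KG = 11.23 - 9.35 = 1.88 m

1.88 m


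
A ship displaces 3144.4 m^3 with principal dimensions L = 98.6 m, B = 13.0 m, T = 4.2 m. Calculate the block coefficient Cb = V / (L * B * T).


Formula: Cb = V / (L * B * T)
Step 1 — L * B * T = 98.6 * 13.0 * 4.2 = 5383.56 m^3
Step 2 — Cb = 3144.4 / 5383.56 ≈ 0.58407 (5 s.f.)

0.58407


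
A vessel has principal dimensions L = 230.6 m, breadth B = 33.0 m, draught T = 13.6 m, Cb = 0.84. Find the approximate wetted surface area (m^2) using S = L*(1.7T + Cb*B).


Formula: S = 1.7*L*T + V/T with V = Cb*L*B*T, i.e. S = L * (1.7*T + Cb*B)
Step 1 — 1.7*T = 1.7 * 13.6 = 23.12 m
Step 2 — Cb*B = 0.84 * 33.0 = 27.72 m
Step 3 — 1.7*T + Cb*B = 23.12 + 27.72 = 50.84 m
Step 4 — S = 230.6 * 50.84 ≈ 11724 m^2 (5 s.f.)

11724 m^2


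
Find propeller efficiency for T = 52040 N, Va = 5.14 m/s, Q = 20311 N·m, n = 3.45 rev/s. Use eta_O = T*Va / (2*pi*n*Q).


Formula: eta = T * Va / (2 * pi * n * Q)
Step 1 — numerator = T * Va = 52040 * 5.14 = 267485.6
Step 2 — 2 * pi * n = 2 * pi * 3.45 = 21.676989
Step 3 — denominator = 21.676989 * 20311 = 440281.32
Step 4 — eta = 267485.6 / 440281.32 ≈ 0.60753 (5 s.f.)

0.60753


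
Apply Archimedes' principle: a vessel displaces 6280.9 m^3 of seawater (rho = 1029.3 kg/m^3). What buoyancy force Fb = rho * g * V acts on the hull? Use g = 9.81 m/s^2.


Formula: Fb = rho * g * V
Substituting: Fb = 1029.3 * 9.81 * 6280.9
Intermediate: 1029.3 * 9.81 = 10097.433
Result: Fb = 10097.433 * 6280.9 ≈ 63421000 N (5 s.f.)

63421000 N


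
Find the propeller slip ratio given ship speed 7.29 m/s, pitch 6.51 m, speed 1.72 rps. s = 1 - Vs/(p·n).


Formula: s = 1 - Vs / (p * n)
Step 1 — p * n = 6.51 * 1.72 = 11.1972
Step 2 — Vs / (p*n) = 7.29 / 11.1972 = 0.651056 (6 d.p.)
Step 3 — s = 1 - 0.651056 = 0.348944

0.348944


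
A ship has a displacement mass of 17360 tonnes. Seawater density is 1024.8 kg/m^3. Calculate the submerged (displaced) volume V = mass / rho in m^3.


Formula: V = mass / rho
Step 1 — convert tonnes to kg: 17360 t * 1000 = 17360000 kg
Step 2 — V = 17360000 / 1024.8 ≈ 16940 m^3 (5 s.f.)

16940 m^3


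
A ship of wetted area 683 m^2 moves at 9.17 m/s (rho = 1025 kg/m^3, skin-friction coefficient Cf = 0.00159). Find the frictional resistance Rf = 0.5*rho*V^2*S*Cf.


Formula: Rf = 0.5 * rho * V^2 * S * Cf
Step 1 — V^2 = 9.17^2 = 84.0889
Step 2 — 0.5 * rho * V^2 = 0.5 * 1025 * 84.0889 = 43095.56125
Step 3 — Rf = 43095.56125 * 683 * 0.00159 ≈ 46800 N (5 s.f.)

46800 N


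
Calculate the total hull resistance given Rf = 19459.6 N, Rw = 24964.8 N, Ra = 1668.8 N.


Formula: Rt = Rf + Rw + Ra
Substituting: Rt = 19459.6 + 24964.8 + 1668.8
Result: Rt = 46093.2 N

46093.2 N


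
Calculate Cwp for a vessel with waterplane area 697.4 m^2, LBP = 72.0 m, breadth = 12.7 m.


Formula: Cwp = Aw / (L * B)
Step 1 — L * B = 72.0 * 12.7 = 914.4 m^2
Step 2 — Cwp = 697.4 / 914.4 ≈ 0.76269 (5 s.f.)

0.76269


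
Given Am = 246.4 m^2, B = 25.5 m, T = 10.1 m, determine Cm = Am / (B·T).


Formula: Cm = Am / (B * T)
Step 1 — B * T = 25.5 * 10.1 = 257.55 m^2
Step 2 — Cm = 246.4 / 257.55 ≈ 0.95671 (5 s.f.)

0.95671


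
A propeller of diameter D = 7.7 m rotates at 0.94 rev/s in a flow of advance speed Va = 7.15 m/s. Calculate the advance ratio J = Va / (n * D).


Formula: J = Va / (n * D)
Step 1 — n * D = 0.94 * 7.7 = 7.238
Step 2 — J = 7.15 / 7.238 ≈ 0.98784 (5 s.f.)

0.98784
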